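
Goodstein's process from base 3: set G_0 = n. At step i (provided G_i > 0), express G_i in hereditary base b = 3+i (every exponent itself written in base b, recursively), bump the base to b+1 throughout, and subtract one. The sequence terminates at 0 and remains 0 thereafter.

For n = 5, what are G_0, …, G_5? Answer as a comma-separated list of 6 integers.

5, 5, 5, 5, 4, 3

step 0: 5 = 3 + 2; sub 4 for 3: 4 + 2; = 6; G_1 = 6−1 = 5
step 1: 5 = 4 + 1; sub 5 for 4: 5 + 1; = 6; G_2 = 6−1 = 5
step 2: 5 = 5; sub 6 for 5: 6; = 6; G_3 = 6−1 = 5
step 3: 5 = 5; sub 7 for 6: 5; = 5; G_4 = 5−1 = 4
step 4: 4 = 4; sub 8 for 7: 4; = 4; G_5 = 4−1 = 3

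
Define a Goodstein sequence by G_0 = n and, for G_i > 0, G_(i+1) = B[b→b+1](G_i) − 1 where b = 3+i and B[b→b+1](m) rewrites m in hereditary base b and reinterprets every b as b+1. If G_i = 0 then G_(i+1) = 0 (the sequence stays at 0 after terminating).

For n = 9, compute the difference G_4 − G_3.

G_0=9  [base 3] 3^2  →[3↦4]→  4^2 = 16  −1 ⇒ G_1=15
G_1=15  [base 4] 3·4 + 3  →[4↦5]→  3·5 + 3 = 18  −1 ⇒ G_2=17
G_2=17  [base 5] 3·5 + 2  →[5↦6]→  3·6 + 2 = 20  −1 ⇒ G_3=19
G_3=19  [base 6] 3·6 + 1  →[6↦7]→  3·7 + 1 = 22  −1 ⇒ G_4=21

2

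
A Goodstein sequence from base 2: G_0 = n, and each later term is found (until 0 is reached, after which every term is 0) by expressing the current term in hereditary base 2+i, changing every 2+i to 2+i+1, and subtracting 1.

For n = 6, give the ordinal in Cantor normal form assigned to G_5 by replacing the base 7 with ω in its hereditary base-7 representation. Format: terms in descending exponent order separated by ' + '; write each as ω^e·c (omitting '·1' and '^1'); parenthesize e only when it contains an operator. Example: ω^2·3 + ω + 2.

ω^5·5 + ω^4·5 + ω^3·5 + ω^2·5 + ω·5 + 4

G_0=6  [base 2] 2^2 + 2  →[2↦3]→  3^3 + 3 = 30  −1 ⇒ G_1=29
G_1=29  [base 3] 3^3 + 2  →[3↦4]→  4^4 + 2 = 258  −1 ⇒ G_2=257
G_2=257  [base 4] 4^4 + 1  →[4↦5]→  5^5 + 1 = 3126  −1 ⇒ G_3=3125
G_3=3125  [base 5] 5^5  →[5↦6]→  6^6 = 46656  −1 ⇒ G_4=46655
G_4=46655  [base 6] 5·6^5 + 5·6^4 + 5·6^3 + 5·6^2 + 5·6 + 5  →[6↦7]→  5·7^5 + 5·7^4 + 5·7^3 + 5·7^2 + 5·7 + 5 = 98040  −1 ⇒ G_5=98039
G_5=98039  [base 7] 5·7^5 + 5·7^4 + 5·7^3 + 5·7^2 + 5·7 + 4  →[7↦8]→  5·8^5 + 5·8^4 + 5·8^3 + 5·8^2 + 5·8 + 4 = 187244  −1 ⇒ G_6=187243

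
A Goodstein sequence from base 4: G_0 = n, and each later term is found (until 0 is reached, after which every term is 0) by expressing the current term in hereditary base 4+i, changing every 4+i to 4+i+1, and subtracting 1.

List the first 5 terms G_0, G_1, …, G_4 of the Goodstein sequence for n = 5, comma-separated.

5, 5, 5, 4, 3

[0] 5 ≡ 4 + 1 (base 4). Lift 5: 6. −1: 5.
[1] 5 ≡ 5 (base 5). Lift 6: 6. −1: 5.
[2] 5 ≡ 5 (base 6). Lift 7: 5. −1: 4.
[3] 4 ≡ 4 (base 7). Lift 8: 4. −1: 3.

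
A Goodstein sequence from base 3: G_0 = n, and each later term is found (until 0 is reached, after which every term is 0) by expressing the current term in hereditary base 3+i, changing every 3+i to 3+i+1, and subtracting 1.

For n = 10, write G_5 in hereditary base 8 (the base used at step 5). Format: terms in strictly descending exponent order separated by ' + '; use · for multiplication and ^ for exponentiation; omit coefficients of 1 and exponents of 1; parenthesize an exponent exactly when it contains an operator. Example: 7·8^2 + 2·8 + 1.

4·8 + 1

step 0: 10 = 3^2 + 1; sub 4 for 3: 4^2 + 1; = 17; G_1 = 17−1 = 16
step 1: 16 = 4^2; sub 5 for 4: 5^2; = 25; G_2 = 25−1 = 24
step 2: 24 = 4·5 + 4; sub 6 for 5: 4·6 + 4; = 28; G_3 = 28−1 = 27
step 3: 27 = 4·6 + 3; sub 7 for 6: 4·7 + 3; = 31; G_4 = 31−1 = 30
step 4: 30 = 4·7 + 2; sub 8 for 7: 4·8 + 2; = 34; G_5 = 34−1 = 33
step 5: 33 = 4·8 + 1; sub 9 for 8: 4·9 + 1; = 37; G_6 = 37−1 = 36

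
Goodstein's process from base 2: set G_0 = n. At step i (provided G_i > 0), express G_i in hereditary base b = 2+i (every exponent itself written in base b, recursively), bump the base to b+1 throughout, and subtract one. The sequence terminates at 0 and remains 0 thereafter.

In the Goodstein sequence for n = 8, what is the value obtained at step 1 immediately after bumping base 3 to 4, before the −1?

(0) 8|_2 = 2^(2 + 1) ↦ 3^(3 + 1)|_3 = 81 ⇒ 80
(1) 80|_3 = 2·3^3 + 2·3^2 + 2·3 + 2 ↦ 2·4^4 + 2·4^2 + 2·4 + 2|_4 = 554 ⇒ 553

554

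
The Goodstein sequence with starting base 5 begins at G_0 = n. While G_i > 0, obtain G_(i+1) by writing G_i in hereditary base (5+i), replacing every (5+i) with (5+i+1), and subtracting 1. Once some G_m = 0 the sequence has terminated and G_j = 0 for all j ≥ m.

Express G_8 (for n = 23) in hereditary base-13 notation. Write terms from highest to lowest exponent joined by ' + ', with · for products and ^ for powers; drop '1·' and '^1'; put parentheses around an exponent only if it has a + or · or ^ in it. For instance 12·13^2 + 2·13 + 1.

step 0: 23 = 4·5 + 3; sub 6 for 5: 4·6 + 3; = 27; G_1 = 27−1 = 26
step 1: 26 = 4·6 + 2; sub 7 for 6: 4·7 + 2; = 30; G_2 = 30−1 = 29
step 2: 29 = 4·7 + 1; sub 8 for 7: 4·8 + 1; = 33; G_3 = 33−1 = 32
step 3: 32 = 4·8; sub 9 for 8: 4·9; = 36; G_4 = 36−1 = 35
step 4: 35 = 3·9 + 8; sub 10 for 9: 3·10 + 8; = 38; G_5 = 38−1 = 37
step 5: 37 = 3·10 + 7; sub 11 for 10: 3·11 + 7; = 40; G_6 = 40−1 = 39
step 6: 39 = 3·11 + 6; sub 12 for 11: 3·12 + 6; = 42; G_7 = 42−1 = 41
step 7: 41 = 3·12 + 5; sub 13 for 12: 3·13 + 5; = 44; G_8 = 44−1 = 43

3·13 + 4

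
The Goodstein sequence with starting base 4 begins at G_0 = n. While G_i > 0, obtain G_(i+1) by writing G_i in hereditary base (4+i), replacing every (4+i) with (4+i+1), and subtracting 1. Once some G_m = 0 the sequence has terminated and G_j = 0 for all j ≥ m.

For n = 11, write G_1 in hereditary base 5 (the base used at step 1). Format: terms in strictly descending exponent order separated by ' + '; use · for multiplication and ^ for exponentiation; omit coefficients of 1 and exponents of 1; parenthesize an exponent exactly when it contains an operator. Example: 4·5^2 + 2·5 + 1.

base 4: 11 = 2·4 + 3; at 5: 2·5 + 3 = 13; next = 12
base 5: 12 = 2·5 + 2; at 6: 2·6 + 2 = 14; next = 13

2·5 + 2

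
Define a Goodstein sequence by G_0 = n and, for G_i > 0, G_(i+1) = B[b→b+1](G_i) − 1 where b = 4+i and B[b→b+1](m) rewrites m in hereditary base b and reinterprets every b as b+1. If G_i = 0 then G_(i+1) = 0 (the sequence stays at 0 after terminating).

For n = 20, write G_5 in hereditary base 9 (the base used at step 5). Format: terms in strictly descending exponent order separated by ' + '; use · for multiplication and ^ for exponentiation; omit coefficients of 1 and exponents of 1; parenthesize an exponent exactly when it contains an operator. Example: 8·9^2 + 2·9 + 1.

9^2

G_0 = 20. HB_4(20) = 4^2 + 4. Bump = 30. G_1 = 29.
G_1 = 29. HB_5(29) = 5^2 + 4. Bump = 40. G_2 = 39.
G_2 = 39. HB_6(39) = 6^2 + 3. Bump = 52. G_3 = 51.
G_3 = 51. HB_7(51) = 7^2 + 2. Bump = 66. G_4 = 65.
G_4 = 65. HB_8(65) = 8^2 + 1. Bump = 82. G_5 = 81.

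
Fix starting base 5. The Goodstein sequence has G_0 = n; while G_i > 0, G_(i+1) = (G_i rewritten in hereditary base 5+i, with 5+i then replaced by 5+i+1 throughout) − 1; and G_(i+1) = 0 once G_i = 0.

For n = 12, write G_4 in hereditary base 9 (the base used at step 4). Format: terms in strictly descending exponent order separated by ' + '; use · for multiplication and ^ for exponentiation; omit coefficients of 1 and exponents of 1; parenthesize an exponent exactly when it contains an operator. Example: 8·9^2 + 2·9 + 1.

12 —HB5→ 2·5 + 2 —bump→ 2·6 + 2 = 14 —(−1)→ 13
13 —HB6→ 2·6 + 1 —bump→ 2·7 + 1 = 15 —(−1)→ 14
14 —HB7→ 2·7 —bump→ 2·8 = 16 —(−1)→ 15
15 —HB8→ 8 + 7 —bump→ 9 + 7 = 16 —(−1)→ 15
15 —HB9→ 9 + 6 —bump→ 10 + 6 = 16 —(−1)→ 15

9 + 6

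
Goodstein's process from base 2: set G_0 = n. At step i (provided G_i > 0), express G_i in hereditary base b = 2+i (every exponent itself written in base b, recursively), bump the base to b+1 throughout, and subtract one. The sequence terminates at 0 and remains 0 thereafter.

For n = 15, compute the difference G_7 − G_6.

[0] 15 ≡ 2^(2 + 1) + 2^2 + 2 + 1 (base 2). Lift 3: 112. −1: 111.
[1] 111 ≡ 3^(3 + 1) + 3^3 + 3 (base 3). Lift 4: 1284. −1: 1283.
[2] 1283 ≡ 4^(4 + 1) + 4^4 + 3 (base 4). Lift 5: 18753. −1: 18752.
[3] 18752 ≡ 5^(5 + 1) + 5^5 + 2 (base 5). Lift 6: 326594. −1: 326593.
[4] 326593 ≡ 6^(6 + 1) + 6^6 + 1 (base 6). Lift 7: 6588345. −1: 6588344.
[5] 6588344 ≡ 7^(7 + 1) + 7^7 (base 7). Lift 8: 150994944. −1: 150994943.
[6] 150994943 ≡ 8^(8 + 1) + 7·8^7 + 7·8^6 + 7·8^5 + 7·8^4 + 7·8^3 + 7·8^2 + 7·8 + 7 (base 8). Lift 9: 3524450281. −1: 3524450280.

3373455337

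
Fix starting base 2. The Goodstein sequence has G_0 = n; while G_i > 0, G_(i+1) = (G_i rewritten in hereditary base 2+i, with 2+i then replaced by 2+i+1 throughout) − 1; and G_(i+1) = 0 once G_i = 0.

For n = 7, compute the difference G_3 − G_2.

2868

7 —HB2→ 2^2 + 2 + 1 —bump→ 3^3 + 3 + 1 = 31 —(−1)→ 30
30 —HB3→ 3^3 + 3 —bump→ 4^4 + 4 = 260 —(−1)→ 259
259 —HB4→ 4^4 + 3 —bump→ 5^5 + 3 = 3128 —(−1)→ 3127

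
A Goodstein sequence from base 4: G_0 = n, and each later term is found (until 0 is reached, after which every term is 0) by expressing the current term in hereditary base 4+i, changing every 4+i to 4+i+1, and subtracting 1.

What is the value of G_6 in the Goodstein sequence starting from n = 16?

39

step 0: 16 = 4^2; sub 5 for 4: 5^2; = 25; G_1 = 25−1 = 24
step 1: 24 = 4·5 + 4; sub 6 for 5: 4·6 + 4; = 28; G_2 = 28−1 = 27
step 2: 27 = 4·6 + 3; sub 7 for 6: 4·7 + 3; = 31; G_3 = 31−1 = 30
step 3: 30 = 4·7 + 2; sub 8 for 7: 4·8 + 2; = 34; G_4 = 34−1 = 33
step 4: 33 = 4·8 + 1; sub 9 for 8: 4·9 + 1; = 37; G_5 = 37−1 = 36
step 5: 36 = 4·9; sub 10 for 9: 4·10; = 40; G_6 = 40−1 = 39
step 6: 39 = 3·10 + 9; sub 11 for 10: 3·11 + 9; = 42; G_7 = 42−1 = 41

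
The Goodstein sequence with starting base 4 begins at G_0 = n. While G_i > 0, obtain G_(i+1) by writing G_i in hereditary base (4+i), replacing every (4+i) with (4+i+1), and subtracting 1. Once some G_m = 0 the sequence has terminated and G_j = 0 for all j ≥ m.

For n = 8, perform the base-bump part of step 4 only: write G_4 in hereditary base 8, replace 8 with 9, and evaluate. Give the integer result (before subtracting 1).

10

8 —HB4→ 2·4 —bump→ 2·5 = 10 —(−1)→ 9
9 —HB5→ 5 + 4 —bump→ 6 + 4 = 10 —(−1)→ 9
9 —HB6→ 6 + 3 —bump→ 7 + 3 = 10 —(−1)→ 9
9 —HB7→ 7 + 2 —bump→ 8 + 2 = 10 —(−1)→ 9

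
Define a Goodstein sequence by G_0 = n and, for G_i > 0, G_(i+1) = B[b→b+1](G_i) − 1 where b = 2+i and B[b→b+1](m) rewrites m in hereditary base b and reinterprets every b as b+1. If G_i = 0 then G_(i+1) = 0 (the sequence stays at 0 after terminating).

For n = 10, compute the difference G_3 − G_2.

base 2: 10 = 2^(2 + 1) + 2; at 3: 3^(3 + 1) + 3 = 84; next = 83
base 3: 83 = 3^(3 + 1) + 2; at 4: 4^(4 + 1) + 2 = 1026; next = 1025
base 4: 1025 = 4^(4 + 1) + 1; at 5: 5^(5 + 1) + 1 = 15626; next = 15625

14600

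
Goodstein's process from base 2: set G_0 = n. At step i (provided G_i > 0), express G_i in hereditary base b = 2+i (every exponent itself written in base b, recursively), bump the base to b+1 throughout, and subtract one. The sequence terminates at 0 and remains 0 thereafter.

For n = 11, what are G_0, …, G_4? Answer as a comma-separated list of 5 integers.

11, 84, 1027, 15627, 279937

base 2: 11 = 2^(2 + 1) + 2 + 1; at 3: 3^(3 + 1) + 3 + 1 = 85; next = 84
base 3: 84 = 3^(3 + 1) + 3; at 4: 4^(4 + 1) + 4 = 1028; next = 1027
base 4: 1027 = 4^(4 + 1) + 3; at 5: 5^(5 + 1) + 3 = 15628; next = 15627
base 5: 15627 = 5^(5 + 1) + 2; at 6: 6^(6 + 1) + 2 = 279938; next = 279937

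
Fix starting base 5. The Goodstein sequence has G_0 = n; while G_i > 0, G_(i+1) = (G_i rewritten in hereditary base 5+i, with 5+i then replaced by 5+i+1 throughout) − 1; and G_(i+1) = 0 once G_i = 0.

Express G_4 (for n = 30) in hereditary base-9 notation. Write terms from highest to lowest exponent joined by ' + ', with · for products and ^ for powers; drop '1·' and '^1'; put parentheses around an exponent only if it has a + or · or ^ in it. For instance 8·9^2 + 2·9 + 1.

G_0=30  [base 5] 5^2 + 5  →[5↦6]→  6^2 + 6 = 42  −1 ⇒ G_1=41
G_1=41  [base 6] 6^2 + 5  →[6↦7]→  7^2 + 5 = 54  −1 ⇒ G_2=53
G_2=53  [base 7] 7^2 + 4  →[7↦8]→  8^2 + 4 = 68  −1 ⇒ G_3=67
G_3=67  [base 8] 8^2 + 3  →[8↦9]→  9^2 + 3 = 84  −1 ⇒ G_4=83
G_4=83  [base 9] 9^2 + 2  →[9↦10]→  10^2 + 2 = 102  −1 ⇒ G_5=101

9^2 + 2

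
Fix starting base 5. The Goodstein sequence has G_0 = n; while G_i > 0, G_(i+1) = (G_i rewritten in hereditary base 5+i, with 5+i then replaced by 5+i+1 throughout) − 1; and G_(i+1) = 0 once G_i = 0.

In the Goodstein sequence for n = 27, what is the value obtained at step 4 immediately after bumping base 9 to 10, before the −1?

step 0: 27 = 5^2 + 2; sub 6 for 5: 6^2 + 2; = 38; G_1 = 38−1 = 37
step 1: 37 = 6^2 + 1; sub 7 for 6: 7^2 + 1; = 50; G_2 = 50−1 = 49
step 2: 49 = 7^2; sub 8 for 7: 8^2; = 64; G_3 = 64−1 = 63
step 3: 63 = 7·8 + 7; sub 9 for 8: 7·9 + 7; = 70; G_4 = 70−1 = 69
step 4: 69 = 7·9 + 6; sub 10 for 9: 7·10 + 6; = 76; G_5 = 76−1 = 75

76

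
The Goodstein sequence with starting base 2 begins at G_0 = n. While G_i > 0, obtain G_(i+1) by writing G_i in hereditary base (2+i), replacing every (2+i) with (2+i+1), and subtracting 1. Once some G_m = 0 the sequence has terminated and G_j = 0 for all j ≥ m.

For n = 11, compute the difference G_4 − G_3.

264310

step 0: 11 = 2^(2 + 1) + 2 + 1; sub 3 for 2: 3^(3 + 1) + 3 + 1; = 85; G_1 = 85−1 = 84
step 1: 84 = 3^(3 + 1) + 3; sub 4 for 3: 4^(4 + 1) + 4; = 1028; G_2 = 1028−1 = 1027
step 2: 1027 = 4^(4 + 1) + 3; sub 5 for 4: 5^(5 + 1) + 3; = 15628; G_3 = 15628−1 = 15627
step 3: 15627 = 5^(5 + 1) + 2; sub 6 for 5: 6^(6 + 1) + 2; = 279938; G_4 = 279938−1 = 279937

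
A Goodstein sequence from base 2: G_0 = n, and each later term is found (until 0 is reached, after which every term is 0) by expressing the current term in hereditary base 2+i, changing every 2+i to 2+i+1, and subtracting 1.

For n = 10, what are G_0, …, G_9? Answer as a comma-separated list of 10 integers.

10, 83, 1025, 15625, 279935, 4215754, 84073323, 1937434592, 50000555551, 1426559238830

base 2: 10 = 2^(2 + 1) + 2; at 3: 3^(3 + 1) + 3 = 84; next = 83
base 3: 83 = 3^(3 + 1) + 2; at 4: 4^(4 + 1) + 2 = 1026; next = 1025
base 4: 1025 = 4^(4 + 1) + 1; at 5: 5^(5 + 1) + 1 = 15626; next = 15625
base 5: 15625 = 5^(5 + 1); at 6: 6^(6 + 1) = 279936; next = 279935
base 6: 279935 = 5·6^6 + 5·6^5 + 5·6^4 + 5·6^3 + 5·6^2 + 5·6 + 5; at 7: 5·7^7 + 5·7^5 + 5·7^4 + 5·7^3 + 5·7^2 + 5·7 + 5 = 4215755; next = 4215754
base 7: 4215754 = 5·7^7 + 5·7^5 + 5·7^4 + 5·7^3 + 5·7^2 + 5·7 + 4; at 8: 5·8^8 + 5·8^5 + 5·8^4 + 5·8^3 + 5·8^2 + 5·8 + 4 = 84073324; next = 84073323
base 8: 84073323 = 5·8^8 + 5·8^5 + 5·8^4 + 5·8^3 + 5·8^2 + 5·8 + 3; at 9: 5·9^9 + 5·9^5 + 5·9^4 + 5·9^3 + 5·9^2 + 5·9 + 3 = 1937434593; next = 1937434592
base 9: 1937434592 = 5·9^9 + 5·9^5 + 5·9^4 + 5·9^3 + 5·9^2 + 5·9 + 2; at 10: 5·10^10 + 5·10^5 + 5·10^4 + 5·10^3 + 5·10^2 + 5·10 + 2 = 50000555552; next = 50000555551
base 10: 50000555551 = 5·10^10 + 5·10^5 + 5·10^4 + 5·10^3 + 5·10^2 + 5·10 + 1; at 11: 5·11^11 + 5·11^5 + 5·11^4 + 5·11^3 + 5·11^2 + 5·11 + 1 = 1426559238831; next = 1426559238830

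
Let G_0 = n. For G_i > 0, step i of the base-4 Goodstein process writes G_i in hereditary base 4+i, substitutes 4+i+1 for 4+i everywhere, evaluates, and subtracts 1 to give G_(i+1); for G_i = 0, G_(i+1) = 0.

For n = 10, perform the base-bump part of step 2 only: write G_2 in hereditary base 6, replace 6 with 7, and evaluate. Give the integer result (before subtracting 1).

step 0: 10 = 2·4 + 2; sub 5 for 4: 2·5 + 2; = 12; G_1 = 12−1 = 11
step 1: 11 = 2·5 + 1; sub 6 for 5: 2·6 + 1; = 13; G_2 = 13−1 = 12
step 2: 12 = 2·6; sub 7 for 6: 2·7; = 14; G_3 = 14−1 = 13

14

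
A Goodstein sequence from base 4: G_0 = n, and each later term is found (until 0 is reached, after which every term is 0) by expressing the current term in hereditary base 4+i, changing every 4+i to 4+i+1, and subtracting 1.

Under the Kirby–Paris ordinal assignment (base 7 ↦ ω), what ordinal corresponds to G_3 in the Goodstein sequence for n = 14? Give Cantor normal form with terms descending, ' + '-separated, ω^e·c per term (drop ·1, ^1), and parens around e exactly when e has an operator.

[0] 14 ≡ 3·4 + 2 (base 4). Lift 5: 17. −1: 16.
[1] 16 ≡ 3·5 + 1 (base 5). Lift 6: 19. −1: 18.
[2] 18 ≡ 3·6 (base 6). Lift 7: 21. −1: 20.
[3] 20 ≡ 2·7 + 6 (base 7). Lift 8: 22. −1: 21.

ω·2 + 6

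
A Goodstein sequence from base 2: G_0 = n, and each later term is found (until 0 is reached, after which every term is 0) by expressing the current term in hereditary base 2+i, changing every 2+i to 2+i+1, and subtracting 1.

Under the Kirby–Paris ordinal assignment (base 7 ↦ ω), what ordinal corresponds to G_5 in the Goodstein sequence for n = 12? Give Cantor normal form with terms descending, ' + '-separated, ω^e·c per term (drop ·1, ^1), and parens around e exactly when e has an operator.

base 2: 12 = 2^(2 + 1) + 2^2; at 3: 3^(3 + 1) + 3^3 = 108; next = 107
base 3: 107 = 3^(3 + 1) + 2·3^2 + 2·3 + 2; at 4: 4^(4 + 1) + 2·4^2 + 2·4 + 2 = 1066; next = 1065
base 4: 1065 = 4^(4 + 1) + 2·4^2 + 2·4 + 1; at 5: 5^(5 + 1) + 2·5^2 + 2·5 + 1 = 15686; next = 15685
base 5: 15685 = 5^(5 + 1) + 2·5^2 + 2·5; at 6: 6^(6 + 1) + 2·6^2 + 2·6 = 280020; next = 280019
base 6: 280019 = 6^(6 + 1) + 2·6^2 + 6 + 5; at 7: 7^(7 + 1) + 2·7^2 + 7 + 5 = 5764911; next = 5764910
base 7: 5764910 = 7^(7 + 1) + 2·7^2 + 7 + 4; at 8: 8^(8 + 1) + 2·8^2 + 8 + 4 = 134217868; next = 134217867

ω^(ω + 1) + ω^2·2 + ω + 4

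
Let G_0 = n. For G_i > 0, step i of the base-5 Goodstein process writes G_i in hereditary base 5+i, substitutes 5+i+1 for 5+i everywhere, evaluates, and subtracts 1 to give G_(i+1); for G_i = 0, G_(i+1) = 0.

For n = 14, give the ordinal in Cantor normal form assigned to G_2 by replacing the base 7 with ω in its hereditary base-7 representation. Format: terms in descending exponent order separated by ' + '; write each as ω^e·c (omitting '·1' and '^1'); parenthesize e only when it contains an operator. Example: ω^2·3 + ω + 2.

ω·2 + 2

G_0 = 14. HB_5(14) = 2·5 + 4. Bump = 16. G_1 = 15.
G_1 = 15. HB_6(15) = 2·6 + 3. Bump = 17. G_2 = 16.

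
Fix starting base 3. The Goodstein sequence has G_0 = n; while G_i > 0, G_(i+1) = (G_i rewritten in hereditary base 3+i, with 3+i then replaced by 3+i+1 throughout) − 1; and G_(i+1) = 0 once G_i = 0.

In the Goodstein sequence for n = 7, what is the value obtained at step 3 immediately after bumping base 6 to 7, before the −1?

10

base 3: 7 = 2·3 + 1; at 4: 2·4 + 1 = 9; next = 8
base 4: 8 = 2·4; at 5: 2·5 = 10; next = 9
base 5: 9 = 5 + 4; at 6: 6 + 4 = 10; next = 9
base 6: 9 = 6 + 3; at 7: 7 + 3 = 10; next = 9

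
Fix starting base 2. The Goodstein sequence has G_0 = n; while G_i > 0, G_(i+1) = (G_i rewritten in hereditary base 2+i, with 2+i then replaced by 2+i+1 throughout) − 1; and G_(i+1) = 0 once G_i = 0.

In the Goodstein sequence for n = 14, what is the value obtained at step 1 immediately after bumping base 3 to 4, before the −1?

1282

G_0 = 14. HB_2(14) = 2^(2 + 1) + 2^2 + 2. Bump = 111. G_1 = 110.
G_1 = 110. HB_3(110) = 3^(3 + 1) + 3^3 + 2. Bump = 1282. G_2 = 1281.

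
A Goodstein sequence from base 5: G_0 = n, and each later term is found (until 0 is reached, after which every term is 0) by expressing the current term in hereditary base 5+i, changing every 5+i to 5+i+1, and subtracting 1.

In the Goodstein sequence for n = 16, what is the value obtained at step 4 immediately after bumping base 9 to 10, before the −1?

[0] 16 ≡ 3·5 + 1 (base 5). Lift 6: 19. −1: 18.
[1] 18 ≡ 3·6 (base 6). Lift 7: 21. −1: 20.
[2] 20 ≡ 2·7 + 6 (base 7). Lift 8: 22. −1: 21.
[3] 21 ≡ 2·8 + 5 (base 8). Lift 9: 23. −1: 22.
[4] 22 ≡ 2·9 + 4 (base 9). Lift 10: 24. −1: 23.

24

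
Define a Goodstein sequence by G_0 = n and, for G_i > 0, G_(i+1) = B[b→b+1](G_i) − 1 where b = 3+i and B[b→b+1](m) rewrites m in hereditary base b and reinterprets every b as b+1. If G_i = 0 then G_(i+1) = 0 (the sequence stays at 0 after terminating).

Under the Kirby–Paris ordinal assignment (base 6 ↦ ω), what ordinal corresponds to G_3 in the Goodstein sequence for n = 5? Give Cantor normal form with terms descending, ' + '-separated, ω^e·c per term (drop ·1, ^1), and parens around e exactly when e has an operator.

base 3: 5 = 3 + 2; at 4: 4 + 2 = 6; next = 5
base 4: 5 = 4 + 1; at 5: 5 + 1 = 6; next = 5
base 5: 5 = 5; at 6: 6 = 6; next = 5
base 6: 5 = 5; at 7: 5 = 5; next = 4

5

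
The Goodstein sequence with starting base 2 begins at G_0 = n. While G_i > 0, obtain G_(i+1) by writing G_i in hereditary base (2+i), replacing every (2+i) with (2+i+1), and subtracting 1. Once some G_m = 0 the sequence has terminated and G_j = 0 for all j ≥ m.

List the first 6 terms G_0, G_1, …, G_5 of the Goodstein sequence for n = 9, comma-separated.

9, 81, 1023, 9842, 140743, 2471826

i=0: 9 = 2^(2 + 1) + 1 (b=2); 2→3: 3^(3 + 1) + 1 = 82; 82−1 = 81
i=1: 81 = 3^(3 + 1) (b=3); 3→4: 4^(4 + 1) = 1024; 1024−1 = 1023
i=2: 1023 = 3·4^4 + 3·4^3 + 3·4^2 + 3·4 + 3 (b=4); 4→5: 3·5^5 + 3·5^3 + 3·5^2 + 3·5 + 3 = 9843; 9843−1 = 9842
i=3: 9842 = 3·5^5 + 3·5^3 + 3·5^2 + 3·5 + 2 (b=5); 5→6: 3·6^6 + 3·6^3 + 3·6^2 + 3·6 + 2 = 140744; 140744−1 = 140743
i=4: 140743 = 3·6^6 + 3·6^3 + 3·6^2 + 3·6 + 1 (b=6); 6→7: 3·7^7 + 3·7^3 + 3·7^2 + 3·7 + 1 = 2471827; 2471827−1 = 2471826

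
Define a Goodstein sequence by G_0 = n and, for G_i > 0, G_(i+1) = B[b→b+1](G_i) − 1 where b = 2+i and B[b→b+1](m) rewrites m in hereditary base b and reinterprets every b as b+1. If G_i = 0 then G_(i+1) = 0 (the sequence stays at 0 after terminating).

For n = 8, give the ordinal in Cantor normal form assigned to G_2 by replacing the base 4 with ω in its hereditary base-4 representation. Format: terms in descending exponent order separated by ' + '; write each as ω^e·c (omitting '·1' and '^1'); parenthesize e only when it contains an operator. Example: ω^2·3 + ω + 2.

ω^ω·2 + ω^2·2 + ω·2 + 1

i=0: 8 = 2^(2 + 1) (b=2); 2→3: 3^(3 + 1) = 81; 81−1 = 80
i=1: 80 = 2·3^3 + 2·3^2 + 2·3 + 2 (b=3); 3→4: 2·4^4 + 2·4^2 + 2·4 + 2 = 554; 554−1 = 553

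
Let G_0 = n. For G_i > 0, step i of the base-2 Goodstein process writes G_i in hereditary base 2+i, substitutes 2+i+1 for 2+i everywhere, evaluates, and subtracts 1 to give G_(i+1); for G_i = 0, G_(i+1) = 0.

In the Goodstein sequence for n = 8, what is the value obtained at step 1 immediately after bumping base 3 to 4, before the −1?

554

i=0: 8 = 2^(2 + 1) (b=2); 2→3: 3^(3 + 1) = 81; 81−1 = 80
i=1: 80 = 2·3^3 + 2·3^2 + 2·3 + 2 (b=3); 3→4: 2·4^4 + 2·4^2 + 2·4 + 2 = 554; 554−1 = 553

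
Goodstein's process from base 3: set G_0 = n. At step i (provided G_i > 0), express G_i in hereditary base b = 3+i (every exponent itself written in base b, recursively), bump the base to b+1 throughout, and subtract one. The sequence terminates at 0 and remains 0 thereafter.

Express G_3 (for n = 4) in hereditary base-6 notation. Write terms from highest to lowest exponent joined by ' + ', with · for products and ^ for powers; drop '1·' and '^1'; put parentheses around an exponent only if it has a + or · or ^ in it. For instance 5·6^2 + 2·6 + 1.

3

G_0=4  [base 3] 3 + 1  →[3↦4]→  4 + 1 = 5  −1 ⇒ G_1=4
G_1=4  [base 4] 4  →[4↦5]→  5 = 5  −1 ⇒ G_2=4
G_2=4  [base 5] 4  →[5↦6]→  4 = 4  −1 ⇒ G_3=3
G_3=3  [base 6] 3  →[6↦7]→  3 = 3  −1 ⇒ G_4=2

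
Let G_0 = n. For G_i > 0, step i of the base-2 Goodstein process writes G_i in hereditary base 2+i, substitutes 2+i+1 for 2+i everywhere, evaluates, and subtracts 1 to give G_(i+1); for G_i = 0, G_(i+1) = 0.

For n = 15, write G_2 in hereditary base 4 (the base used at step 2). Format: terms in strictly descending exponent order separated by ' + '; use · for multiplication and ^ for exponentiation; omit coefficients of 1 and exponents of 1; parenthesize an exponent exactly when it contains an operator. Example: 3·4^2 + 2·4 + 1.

15 —HB2→ 2^(2 + 1) + 2^2 + 2 + 1 —bump→ 3^(3 + 1) + 3^3 + 3 + 1 = 112 —(−1)→ 111
111 —HB3→ 3^(3 + 1) + 3^3 + 3 —bump→ 4^(4 + 1) + 4^4 + 4 = 1284 —(−1)→ 1283

4^(4 + 1) + 4^4 + 3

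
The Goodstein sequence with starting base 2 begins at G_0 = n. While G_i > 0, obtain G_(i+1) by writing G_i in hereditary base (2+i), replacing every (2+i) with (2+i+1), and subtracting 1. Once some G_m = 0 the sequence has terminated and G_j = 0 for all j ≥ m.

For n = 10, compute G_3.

i=0: 10 = 2^(2 + 1) + 2 (b=2); 2→3: 3^(3 + 1) + 3 = 84; 84−1 = 83
i=1: 83 = 3^(3 + 1) + 2 (b=3); 3→4: 4^(4 + 1) + 2 = 1026; 1026−1 = 1025
i=2: 1025 = 4^(4 + 1) + 1 (b=4); 4→5: 5^(5 + 1) + 1 = 15626; 15626−1 = 15625

15625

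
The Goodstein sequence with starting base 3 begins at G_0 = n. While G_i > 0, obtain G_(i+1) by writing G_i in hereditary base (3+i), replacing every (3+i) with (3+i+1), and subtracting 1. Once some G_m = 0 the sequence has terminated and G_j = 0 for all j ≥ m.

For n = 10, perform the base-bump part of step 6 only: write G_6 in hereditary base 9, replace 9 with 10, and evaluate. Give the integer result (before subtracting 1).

[0] 10 ≡ 3^2 + 1 (base 3). Lift 4: 17. −1: 16.
[1] 16 ≡ 4^2 (base 4). Lift 5: 25. −1: 24.
[2] 24 ≡ 4·5 + 4 (base 5). Lift 6: 28. −1: 27.
[3] 27 ≡ 4·6 + 3 (base 6). Lift 7: 31. −1: 30.
[4] 30 ≡ 4·7 + 2 (base 7). Lift 8: 34. −1: 33.
[5] 33 ≡ 4·8 + 1 (base 8). Lift 9: 37. −1: 36.

40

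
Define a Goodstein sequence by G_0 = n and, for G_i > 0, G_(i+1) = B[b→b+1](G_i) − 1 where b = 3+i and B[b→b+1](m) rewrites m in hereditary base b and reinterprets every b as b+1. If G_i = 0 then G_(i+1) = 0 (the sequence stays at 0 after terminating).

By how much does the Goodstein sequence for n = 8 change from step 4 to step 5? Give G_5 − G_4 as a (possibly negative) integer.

0

8 —HB3→ 2·3 + 2 —bump→ 2·4 + 2 = 10 —(−1)→ 9
9 —HB4→ 2·4 + 1 —bump→ 2·5 + 1 = 11 —(−1)→ 10
10 —HB5→ 2·5 —bump→ 2·6 = 12 —(−1)→ 11
11 —HB6→ 6 + 5 —bump→ 7 + 5 = 12 —(−1)→ 11
11 —HB7→ 7 + 4 —bump→ 8 + 4 = 12 —(−1)→ 11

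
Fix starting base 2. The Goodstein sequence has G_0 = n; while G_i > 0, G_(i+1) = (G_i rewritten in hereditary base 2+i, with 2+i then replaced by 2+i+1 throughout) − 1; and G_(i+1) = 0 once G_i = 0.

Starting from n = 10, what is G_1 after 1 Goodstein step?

83

i=0: 10 = 2^(2 + 1) + 2 (b=2); 2→3: 3^(3 + 1) + 3 = 84; 84−1 = 83
i=1: 83 = 3^(3 + 1) + 2 (b=3); 3→4: 4^(4 + 1) + 2 = 1026; 1026−1 = 1025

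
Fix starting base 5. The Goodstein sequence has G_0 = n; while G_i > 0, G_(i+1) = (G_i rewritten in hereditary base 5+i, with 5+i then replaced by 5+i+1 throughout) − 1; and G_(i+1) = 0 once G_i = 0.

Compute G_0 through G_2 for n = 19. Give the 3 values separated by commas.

G_0 = 19. HB_5(19) = 3·5 + 4. Bump = 22. G_1 = 21.
G_1 = 21. HB_6(21) = 3·6 + 3. Bump = 24. G_2 = 23.

19, 21, 23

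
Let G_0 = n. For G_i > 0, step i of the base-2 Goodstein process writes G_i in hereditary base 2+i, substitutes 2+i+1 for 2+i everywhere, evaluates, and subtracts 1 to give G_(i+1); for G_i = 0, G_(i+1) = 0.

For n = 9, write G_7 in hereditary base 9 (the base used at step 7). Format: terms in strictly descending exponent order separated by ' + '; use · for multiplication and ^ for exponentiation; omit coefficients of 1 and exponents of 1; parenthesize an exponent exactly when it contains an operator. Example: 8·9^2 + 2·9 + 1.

[0] 9 ≡ 2^(2 + 1) + 1 (base 2). Lift 3: 82. −1: 81.
[1] 81 ≡ 3^(3 + 1) (base 3). Lift 4: 1024. −1: 1023.
[2] 1023 ≡ 3·4^4 + 3·4^3 + 3·4^2 + 3·4 + 3 (base 4). Lift 5: 9843. −1: 9842.
[3] 9842 ≡ 3·5^5 + 3·5^3 + 3·5^2 + 3·5 + 2 (base 5). Lift 6: 140744. −1: 140743.
[4] 140743 ≡ 3·6^6 + 3·6^3 + 3·6^2 + 3·6 + 1 (base 6). Lift 7: 2471827. −1: 2471826.
[5] 2471826 ≡ 3·7^7 + 3·7^3 + 3·7^2 + 3·7 (base 7). Lift 8: 50333400. −1: 50333399.
[6] 50333399 ≡ 3·8^8 + 3·8^3 + 3·8^2 + 2·8 + 7 (base 8). Lift 9: 1162263922. −1: 1162263921.
[7] 1162263921 ≡ 3·9^9 + 3·9^3 + 3·9^2 + 2·9 + 6 (base 9). Lift 10: 30000003326. −1: 30000003325.

3·9^9 + 3·9^3 + 3·9^2 + 2·9 + 6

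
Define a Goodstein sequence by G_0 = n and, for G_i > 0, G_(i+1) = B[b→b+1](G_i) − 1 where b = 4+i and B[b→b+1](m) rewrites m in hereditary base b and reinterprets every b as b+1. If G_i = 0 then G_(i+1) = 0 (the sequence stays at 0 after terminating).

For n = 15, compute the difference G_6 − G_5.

G_0=15  [base 4] 3·4 + 3  →[4↦5]→  3·5 + 3 = 18  −1 ⇒ G_1=17
G_1=17  [base 5] 3·5 + 2  →[5↦6]→  3·6 + 2 = 20  −1 ⇒ G_2=19
G_2=19  [base 6] 3·6 + 1  →[6↦7]→  3·7 + 1 = 22  −1 ⇒ G_3=21
G_3=21  [base 7] 3·7  →[7↦8]→  3·8 = 24  −1 ⇒ G_4=23
G_4=23  [base 8] 2·8 + 7  →[8↦9]→  2·9 + 7 = 25  −1 ⇒ G_5=24
G_5=24  [base 9] 2·9 + 6  →[9↦10]→  2·10 + 6 = 26  −1 ⇒ G_6=25

1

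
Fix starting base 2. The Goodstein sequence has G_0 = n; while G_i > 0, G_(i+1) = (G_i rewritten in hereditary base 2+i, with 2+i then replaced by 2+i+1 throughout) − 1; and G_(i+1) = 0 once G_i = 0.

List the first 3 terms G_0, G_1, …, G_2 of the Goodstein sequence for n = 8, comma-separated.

8, 80, 553

i=0: 8 = 2^(2 + 1) (b=2); 2→3: 3^(3 + 1) = 81; 81−1 = 80
i=1: 80 = 2·3^3 + 2·3^2 + 2·3 + 2 (b=3); 3→4: 2·4^4 + 2·4^2 + 2·4 + 2 = 554; 554−1 = 553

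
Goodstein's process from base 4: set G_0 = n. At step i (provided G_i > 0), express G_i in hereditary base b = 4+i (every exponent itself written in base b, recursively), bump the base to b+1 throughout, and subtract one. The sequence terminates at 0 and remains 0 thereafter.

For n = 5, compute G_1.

5

(0) 5|_4 = 4 + 1 ↦ 5 + 1|_5 = 6 ⇒ 5
(1) 5|_5 = 5 ↦ 6|_6 = 6 ⇒ 5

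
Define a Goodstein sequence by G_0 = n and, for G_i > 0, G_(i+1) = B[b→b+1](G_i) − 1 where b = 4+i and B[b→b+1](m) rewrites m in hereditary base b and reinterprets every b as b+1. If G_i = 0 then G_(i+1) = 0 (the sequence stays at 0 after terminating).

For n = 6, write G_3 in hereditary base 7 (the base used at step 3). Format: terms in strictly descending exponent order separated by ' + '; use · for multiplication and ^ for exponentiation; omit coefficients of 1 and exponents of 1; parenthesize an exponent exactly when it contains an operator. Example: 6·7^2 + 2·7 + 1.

G_0=6  [base 4] 4 + 2  →[4↦5]→  5 + 2 = 7  −1 ⇒ G_1=6
G_1=6  [base 5] 5 + 1  →[5↦6]→  6 + 1 = 7  −1 ⇒ G_2=6
G_2=6  [base 6] 6  →[6↦7]→  7 = 7  −1 ⇒ G_3=6
G_3=6  [base 7] 6  →[7↦8]→  6 = 6  −1 ⇒ G_4=5

6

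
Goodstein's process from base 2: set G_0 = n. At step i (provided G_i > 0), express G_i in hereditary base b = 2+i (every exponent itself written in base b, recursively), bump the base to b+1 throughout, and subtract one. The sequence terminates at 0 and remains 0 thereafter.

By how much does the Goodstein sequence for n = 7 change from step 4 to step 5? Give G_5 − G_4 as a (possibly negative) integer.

776886

i=0: 7 = 2^2 + 2 + 1 (b=2); 2→3: 3^3 + 3 + 1 = 31; 31−1 = 30
i=1: 30 = 3^3 + 3 (b=3); 3→4: 4^4 + 4 = 260; 260−1 = 259
i=2: 259 = 4^4 + 3 (b=4); 4→5: 5^5 + 3 = 3128; 3128−1 = 3127
i=3: 3127 = 5^5 + 2 (b=5); 5→6: 6^6 + 2 = 46658; 46658−1 = 46657
i=4: 46657 = 6^6 + 1 (b=6); 6→7: 7^7 + 1 = 823544; 823544−1 = 823543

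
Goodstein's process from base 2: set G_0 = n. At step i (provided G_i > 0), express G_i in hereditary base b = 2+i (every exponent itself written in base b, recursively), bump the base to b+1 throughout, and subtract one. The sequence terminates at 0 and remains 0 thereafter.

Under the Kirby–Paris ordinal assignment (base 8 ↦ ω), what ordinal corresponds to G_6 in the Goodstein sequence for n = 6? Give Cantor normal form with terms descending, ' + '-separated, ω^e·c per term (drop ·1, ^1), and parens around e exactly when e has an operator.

ω^5·5 + ω^4·5 + ω^3·5 + ω^2·5 + ω·5 + 3

G_0=6  [base 2] 2^2 + 2  →[2↦3]→  3^3 + 3 = 30  −1 ⇒ G_1=29
G_1=29  [base 3] 3^3 + 2  →[3↦4]→  4^4 + 2 = 258  −1 ⇒ G_2=257
G_2=257  [base 4] 4^4 + 1  →[4↦5]→  5^5 + 1 = 3126  −1 ⇒ G_3=3125
G_3=3125  [base 5] 5^5  →[5↦6]→  6^6 = 46656  −1 ⇒ G_4=46655
G_4=46655  [base 6] 5·6^5 + 5·6^4 + 5·6^3 + 5·6^2 + 5·6 + 5  →[6↦7]→  5·7^5 + 5·7^4 + 5·7^3 + 5·7^2 + 5·7 + 5 = 98040  −1 ⇒ G_5=98039
G_5=98039  [base 7] 5·7^5 + 5·7^4 + 5·7^3 + 5·7^2 + 5·7 + 4  →[7↦8]→  5·8^5 + 5·8^4 + 5·8^3 + 5·8^2 + 5·8 + 4 = 187244  −1 ⇒ G_6=187243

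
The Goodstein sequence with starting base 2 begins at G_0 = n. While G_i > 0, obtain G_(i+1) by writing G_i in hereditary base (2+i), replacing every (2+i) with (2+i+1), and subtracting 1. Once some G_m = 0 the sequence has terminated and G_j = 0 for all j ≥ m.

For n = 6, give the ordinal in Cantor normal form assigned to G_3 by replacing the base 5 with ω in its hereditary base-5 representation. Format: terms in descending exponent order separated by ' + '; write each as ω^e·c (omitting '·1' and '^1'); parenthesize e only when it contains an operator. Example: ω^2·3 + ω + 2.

base 2: 6 = 2^2 + 2; at 3: 3^3 + 3 = 30; next = 29
base 3: 29 = 3^3 + 2; at 4: 4^4 + 2 = 258; next = 257
base 4: 257 = 4^4 + 1; at 5: 5^5 + 1 = 3126; next = 3125
base 5: 3125 = 5^5; at 6: 6^6 = 46656; next = 46655

ω^ω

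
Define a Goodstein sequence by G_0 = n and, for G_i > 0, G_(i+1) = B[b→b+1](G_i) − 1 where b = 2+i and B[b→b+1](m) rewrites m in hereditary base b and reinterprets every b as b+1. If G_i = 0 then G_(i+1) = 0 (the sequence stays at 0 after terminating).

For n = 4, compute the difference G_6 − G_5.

30

step 0: 4 = 2^2; sub 3 for 2: 3^3; = 27; G_1 = 27−1 = 26
step 1: 26 = 2·3^2 + 2·3 + 2; sub 4 for 3: 2·4^2 + 2·4 + 2; = 42; G_2 = 42−1 = 41
step 2: 41 = 2·4^2 + 2·4 + 1; sub 5 for 4: 2·5^2 + 2·5 + 1; = 61; G_3 = 61−1 = 60
step 3: 60 = 2·5^2 + 2·5; sub 6 for 5: 2·6^2 + 2·6; = 84; G_4 = 84−1 = 83
step 4: 83 = 2·6^2 + 6 + 5; sub 7 for 6: 2·7^2 + 7 + 5; = 110; G_5 = 110−1 = 109
step 5: 109 = 2·7^2 + 7 + 4; sub 8 for 7: 2·8^2 + 8 + 4; = 140; G_6 = 140−1 = 139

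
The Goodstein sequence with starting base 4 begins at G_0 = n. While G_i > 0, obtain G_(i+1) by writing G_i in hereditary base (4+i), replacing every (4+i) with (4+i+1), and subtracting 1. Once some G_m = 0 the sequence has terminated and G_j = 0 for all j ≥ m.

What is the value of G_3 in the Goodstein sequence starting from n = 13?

G_0=13  [base 4] 3·4 + 1  →[4↦5]→  3·5 + 1 = 16  −1 ⇒ G_1=15
G_1=15  [base 5] 3·5  →[5↦6]→  3·6 = 18  −1 ⇒ G_2=17
G_2=17  [base 6] 2·6 + 5  →[6↦7]→  2·7 + 5 = 19  −1 ⇒ G_3=18
G_3=18  [base 7] 2·7 + 4  →[7↦8]→  2·8 + 4 = 20  −1 ⇒ G_4=19

18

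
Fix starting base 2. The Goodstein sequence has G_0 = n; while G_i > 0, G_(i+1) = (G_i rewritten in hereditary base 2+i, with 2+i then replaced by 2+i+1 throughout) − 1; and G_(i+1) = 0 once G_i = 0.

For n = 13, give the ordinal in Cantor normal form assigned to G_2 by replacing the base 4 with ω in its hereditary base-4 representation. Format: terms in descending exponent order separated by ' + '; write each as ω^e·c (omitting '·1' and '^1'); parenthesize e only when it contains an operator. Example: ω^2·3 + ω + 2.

ω^(ω + 1) + ω^3·3 + ω^2·3 + ω·3 + 3

[0] 13 ≡ 2^(2 + 1) + 2^2 + 1 (base 2). Lift 3: 109. −1: 108.
[1] 108 ≡ 3^(3 + 1) + 3^3 (base 3). Lift 4: 1280. −1: 1279.
[2] 1279 ≡ 4^(4 + 1) + 3·4^3 + 3·4^2 + 3·4 + 3 (base 4). Lift 5: 16093. −1: 16092.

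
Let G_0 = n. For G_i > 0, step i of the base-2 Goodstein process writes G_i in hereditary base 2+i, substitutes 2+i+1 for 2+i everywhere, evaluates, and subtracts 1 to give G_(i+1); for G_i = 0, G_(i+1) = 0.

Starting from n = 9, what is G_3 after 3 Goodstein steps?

9842

i=0: 9 = 2^(2 + 1) + 1 (b=2); 2→3: 3^(3 + 1) + 1 = 82; 82−1 = 81
i=1: 81 = 3^(3 + 1) (b=3); 3→4: 4^(4 + 1) = 1024; 1024−1 = 1023
i=2: 1023 = 3·4^4 + 3·4^3 + 3·4^2 + 3·4 + 3 (b=4); 4→5: 3·5^5 + 3·5^3 + 3·5^2 + 3·5 + 3 = 9843; 9843−1 = 9842
i=3: 9842 = 3·5^5 + 3·5^3 + 3·5^2 + 3·5 + 2 (b=5); 5→6: 3·6^6 + 3·6^3 + 3·6^2 + 3·6 + 2 = 140744; 140744−1 = 140743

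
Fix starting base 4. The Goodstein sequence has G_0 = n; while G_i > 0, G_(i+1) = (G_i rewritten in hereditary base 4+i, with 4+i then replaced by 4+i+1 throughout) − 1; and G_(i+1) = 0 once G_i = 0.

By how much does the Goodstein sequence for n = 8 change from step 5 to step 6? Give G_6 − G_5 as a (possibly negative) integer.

(0) 8|_4 = 2·4 ↦ 2·5|_5 = 10 ⇒ 9
(1) 9|_5 = 5 + 4 ↦ 6 + 4|_6 = 10 ⇒ 9
(2) 9|_6 = 6 + 3 ↦ 7 + 3|_7 = 10 ⇒ 9
(3) 9|_7 = 7 + 2 ↦ 8 + 2|_8 = 10 ⇒ 9
(4) 9|_8 = 8 + 1 ↦ 9 + 1|_9 = 10 ⇒ 9
(5) 9|_9 = 9 ↦ 10|_10 = 10 ⇒ 9

0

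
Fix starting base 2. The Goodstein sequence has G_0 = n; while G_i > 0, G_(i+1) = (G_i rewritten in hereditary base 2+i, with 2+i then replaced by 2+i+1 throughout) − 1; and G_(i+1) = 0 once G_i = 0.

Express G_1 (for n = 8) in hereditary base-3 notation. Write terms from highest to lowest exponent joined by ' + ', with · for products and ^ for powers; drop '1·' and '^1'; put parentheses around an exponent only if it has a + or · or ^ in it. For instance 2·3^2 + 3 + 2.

G_0=8  [base 2] 2^(2 + 1)  →[2↦3]→  3^(3 + 1) = 81  −1 ⇒ G_1=80
G_1=80  [base 3] 2·3^3 + 2·3^2 + 2·3 + 2  →[3↦4]→  2·4^4 + 2·4^2 + 2·4 + 2 = 554  −1 ⇒ G_2=553

2·3^3 + 2·3^2 + 2·3 + 2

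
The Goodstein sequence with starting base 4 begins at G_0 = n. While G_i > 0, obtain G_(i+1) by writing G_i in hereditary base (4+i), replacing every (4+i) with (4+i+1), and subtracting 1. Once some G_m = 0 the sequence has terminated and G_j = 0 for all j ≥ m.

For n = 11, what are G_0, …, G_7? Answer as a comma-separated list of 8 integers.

11, 12, 13, 14, 15, 15, 15, 15

[0] 11 ≡ 2·4 + 3 (base 4). Lift 5: 13. −1: 12.
[1] 12 ≡ 2·5 + 2 (base 5). Lift 6: 14. −1: 13.
[2] 13 ≡ 2·6 + 1 (base 6). Lift 7: 15. −1: 14.
[3] 14 ≡ 2·7 (base 7). Lift 8: 16. −1: 15.
[4] 15 ≡ 8 + 7 (base 8). Lift 9: 16. −1: 15.
[5] 15 ≡ 9 + 6 (base 9). Lift 10: 16. −1: 15.
[6] 15 ≡ 10 + 5 (base 10). Lift 11: 16. −1: 15.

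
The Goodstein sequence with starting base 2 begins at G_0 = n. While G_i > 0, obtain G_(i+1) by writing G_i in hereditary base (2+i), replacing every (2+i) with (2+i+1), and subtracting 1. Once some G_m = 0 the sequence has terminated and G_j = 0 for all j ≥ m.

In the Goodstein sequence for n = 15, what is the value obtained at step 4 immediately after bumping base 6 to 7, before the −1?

6588345

(0) 15|_2 = 2^(2 + 1) + 2^2 + 2 + 1 ↦ 3^(3 + 1) + 3^3 + 3 + 1|_3 = 112 ⇒ 111
(1) 111|_3 = 3^(3 + 1) + 3^3 + 3 ↦ 4^(4 + 1) + 4^4 + 4|_4 = 1284 ⇒ 1283
(2) 1283|_4 = 4^(4 + 1) + 4^4 + 3 ↦ 5^(5 + 1) + 5^5 + 3|_5 = 18753 ⇒ 18752
(3) 18752|_5 = 5^(5 + 1) + 5^5 + 2 ↦ 6^(6 + 1) + 6^6 + 2|_6 = 326594 ⇒ 326593
(4) 326593|_6 = 6^(6 + 1) + 6^6 + 1 ↦ 7^(7 + 1) + 7^7 + 1|_7 = 6588345 ⇒ 6588344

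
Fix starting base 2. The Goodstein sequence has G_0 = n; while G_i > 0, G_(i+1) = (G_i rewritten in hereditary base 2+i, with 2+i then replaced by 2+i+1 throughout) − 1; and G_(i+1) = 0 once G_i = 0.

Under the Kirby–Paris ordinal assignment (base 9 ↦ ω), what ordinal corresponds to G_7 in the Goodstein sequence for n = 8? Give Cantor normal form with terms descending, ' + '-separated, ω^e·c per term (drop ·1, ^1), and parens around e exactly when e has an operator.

ω^ω·2 + ω^2·2 + ω + 2

[0] 8 ≡ 2^(2 + 1) (base 2). Lift 3: 81. −1: 80.
[1] 80 ≡ 2·3^3 + 2·3^2 + 2·3 + 2 (base 3). Lift 4: 554. −1: 553.
[2] 553 ≡ 2·4^4 + 2·4^2 + 2·4 + 1 (base 4). Lift 5: 6311. −1: 6310.
[3] 6310 ≡ 2·5^5 + 2·5^2 + 2·5 (base 5). Lift 6: 93396. −1: 93395.
[4] 93395 ≡ 2·6^6 + 2·6^2 + 6 + 5 (base 6). Lift 7: 1647196. −1: 1647195.
[5] 1647195 ≡ 2·7^7 + 2·7^2 + 7 + 4 (base 7). Lift 8: 33554572. −1: 33554571.
[6] 33554571 ≡ 2·8^8 + 2·8^2 + 8 + 3 (base 8). Lift 9: 774841152. −1: 774841151.
[7] 774841151 ≡ 2·9^9 + 2·9^2 + 9 + 2 (base 9). Lift 10: 20000000212. −1: 20000000211.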